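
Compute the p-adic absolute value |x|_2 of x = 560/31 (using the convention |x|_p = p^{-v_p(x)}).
|560/31|_2 = 1/16

Step 1 — compute v_2(x) by factoring powers of 2 out of the numerator and denominator: v_2(560/31) = 4. Step 2 — apply |x|_p = p^{-v_p(x)} = 2^{-4} = 1/16.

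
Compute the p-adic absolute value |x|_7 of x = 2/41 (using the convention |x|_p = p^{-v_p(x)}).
|2/41|_7 = 1

Step 1 — compute v_7(x) by factoring powers of 7 out of the numerator and denominator: v_7(2/41) = 0. Step 2 — apply |x|_p = p^{-v_p(x)} = 7^{0} = 1.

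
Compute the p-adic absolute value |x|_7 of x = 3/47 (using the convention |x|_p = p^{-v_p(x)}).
|3/47|_7 = 1

Step 1 — compute v_7(x) by factoring powers of 7 out of the numerator and denominator: v_7(3/47) = 0. Step 2 — apply |x|_p = p^{-v_p(x)} = 7^{0} = 1.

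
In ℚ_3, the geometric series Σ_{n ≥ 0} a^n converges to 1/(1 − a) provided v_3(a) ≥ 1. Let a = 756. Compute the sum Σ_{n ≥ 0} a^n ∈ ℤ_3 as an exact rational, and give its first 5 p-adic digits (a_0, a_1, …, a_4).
Σ a^n = 1/(1 − a) = -1/755;  first 5 digits = (1, 0, 0, 1, 0)

v_3(a) = 3 ≥ 1, so the series converges in ℤ_3 to 1/(1 − a) = 1/(1 − 756) = -1/755. Expand this rational in ℤ_3: compute digits iteratively via d_i = x_i mod 3, x_{i+1} = (x_i − d_i)/3. The first 5 digits are (1, 0, 0, 1, 0).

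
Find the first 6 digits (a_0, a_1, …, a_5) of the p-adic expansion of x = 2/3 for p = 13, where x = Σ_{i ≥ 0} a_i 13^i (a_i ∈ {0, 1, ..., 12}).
(a_0, …, a_5) = (5, 4, 4, 4, 4, 4)

v_13(2/3) = 0 (numerator and denominator both coprime to 13), so x ∈ ℤ_13^×. Compute digits iteratively via a_i = x_i mod 13, x_{i+1} = (x_i − a_i)/13, with x_0 = x:
  x_0 = 2/3;  a_0 = 5;  x_1 = (x_0 − 5)/13 = -1/3
  x_1 = -1/3;  a_1 = 4;  x_2 = (x_1 − 4)/13 = -1/3
  x_2 = -1/3;  a_2 = 4;  x_3 = (x_2 − 4)/13 = -1/3
  x_3 = -1/3;  a_3 = 4;  x_4 = (x_3 − 4)/13 = -1/3
  x_4 = -1/3;  a_4 = 4;  x_5 = (x_4 − 4)/13 = -1/3
  x_5 = -1/3;  a_5 = 4;  x_6 = (x_5 − 4)/13 = -1/3
Digits: (5, 4, 4, 4, 4, 4).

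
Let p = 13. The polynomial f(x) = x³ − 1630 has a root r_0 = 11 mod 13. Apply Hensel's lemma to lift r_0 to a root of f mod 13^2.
r_1 = 50 (mod 169)

Hensel: r_{i+1} = r_i − f(r_i)/f′(r_i) mod 13^{i+2}, where f′(x) = 3x². Iterate:
  r_0 = 11 (mod 13)
  r_1 = 50 (mod 169)
Final: r = 50 with f(r) ≡ 0 mod 13^2.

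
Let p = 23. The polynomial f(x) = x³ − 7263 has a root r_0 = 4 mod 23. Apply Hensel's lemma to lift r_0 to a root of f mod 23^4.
r_3 = 239802 (mod 279841)

Hensel: r_{i+1} = r_i − f(r_i)/f′(r_i) mod 23^{i+2}, where f′(x) = 3x². Iterate:
  r_0 = 4 (mod 23)
  r_1 = 165 (mod 529)
  r_2 = 8629 (mod 12167)
  r_3 = 239802 (mod 279841)
Final: r = 239802 with f(r) ≡ 0 mod 23^4.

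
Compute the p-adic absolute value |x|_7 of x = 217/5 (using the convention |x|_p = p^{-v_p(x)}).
|217/5|_7 = 1/7

Step 1 — compute v_7(x) by factoring powers of 7 out of the numerator and denominator: v_7(217/5) = 1. Step 2 — apply |x|_p = p^{-v_p(x)} = 7^{-1} = 1/7.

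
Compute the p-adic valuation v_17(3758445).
v_17(3758445) = 4

v_17(n) is the largest exponent k such that 17^k divides n. Factor out: 3758445 = 17^4 · 45. (Sign doesn't affect v_p.) So v_17(3758445) = 4.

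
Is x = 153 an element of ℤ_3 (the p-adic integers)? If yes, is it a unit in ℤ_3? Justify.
x ∈ ℤ_3 but not a unit; v_3(x) = 2 > 0

ℤ_3 = {x ∈ ℚ_3 : v_3(x) ≥ 0} and ℤ_3^× = {x ∈ ℤ_3 : v_3(x) = 0}. Here v_3(153) = v_3(num) − v_3(den) = 2; compare against these criteria.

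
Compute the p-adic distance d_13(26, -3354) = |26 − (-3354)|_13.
d_13(26, -3354) = 1/169

Step 1 — x − y = 26 − (-3354) = 3380. Step 2 — v_13(3380) = 2 (factor: 3380 = (13^2 · 20); the sign does not affect v_p). Step 3 — |x − y|_13 = 13^{-2} = 1/169.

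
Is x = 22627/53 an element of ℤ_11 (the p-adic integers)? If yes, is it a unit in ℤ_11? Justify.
x ∈ ℤ_11 but not a unit; v_11(x) = 3 > 0

ℤ_11 = {x ∈ ℚ_11 : v_11(x) ≥ 0} and ℤ_11^× = {x ∈ ℤ_11 : v_11(x) = 0}. Here v_11(22627/53) = v_11(num) − v_11(den) = 3; compare against these criteria.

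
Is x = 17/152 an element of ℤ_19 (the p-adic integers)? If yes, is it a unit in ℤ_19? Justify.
x ∉ ℤ_19 (v_19(x) = -1 < 0)

ℤ_19 = {x ∈ ℚ_19 : v_19(x) ≥ 0} and ℤ_19^× = {x ∈ ℤ_19 : v_19(x) = 0}. Here v_19(17/152) = v_19(num) − v_19(den) = -1; compare against these criteria.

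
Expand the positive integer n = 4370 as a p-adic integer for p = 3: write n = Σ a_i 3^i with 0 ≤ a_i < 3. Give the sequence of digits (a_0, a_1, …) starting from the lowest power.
(a_0, a_1, …) = (2, 1, 2, 2, 2, 2, 2, 1)

Repeated division by 3 gives the digits low-to-high: 4370 = 2 + 1·3^1 + 2·3^2 + 2·3^3 + 2·3^4 + 2·3^5 + 2·3^6 + 1·3^7. Digit sequence: (2, 1, 2, 2, 2, 2, 2, 1).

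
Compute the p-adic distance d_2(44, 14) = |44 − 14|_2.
d_2(44, 14) = 1/2

Step 1 — x − y = 44 − 14 = 30. Step 2 — v_2(30) = 1 (factor: 30 = (2^1 · 15); the sign does not affect v_p). Step 3 — |x − y|_2 = 2^{-1} = 1/2.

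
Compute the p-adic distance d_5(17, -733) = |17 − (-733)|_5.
d_5(17, -733) = 1/125

Step 1 — x − y = 17 − (-733) = 750. Step 2 — v_5(750) = 3 (factor: 750 = (5^3 · 6); the sign does not affect v_p). Step 3 — |x − y|_5 = 5^{-3} = 1/125.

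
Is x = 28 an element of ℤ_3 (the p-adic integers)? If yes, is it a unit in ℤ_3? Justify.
x ∈ ℤ_3^× (unit); v_3(x) = 0

ℤ_3 = {x ∈ ℚ_3 : v_3(x) ≥ 0} and ℤ_3^× = {x ∈ ℤ_3 : v_3(x) = 0}. Here v_3(28) = v_3(num) − v_3(den) = 0; compare against these criteria.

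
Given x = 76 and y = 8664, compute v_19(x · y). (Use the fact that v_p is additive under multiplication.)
v_19(658464) = 3

v_p(x) = 1 (factor: 76 = 19^1 · 4); v_p(y) = 2 (factor: 8664 = 19^2 · 24). Additivity: v_p(xy) = v_p(x) + v_p(y) = 1 + 2 = 3. (Direct check: xy = 658464 = 19^3 · (96).)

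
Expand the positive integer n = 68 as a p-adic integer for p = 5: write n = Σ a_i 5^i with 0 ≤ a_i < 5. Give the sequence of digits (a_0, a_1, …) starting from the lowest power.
(a_0, a_1, …) = (3, 3, 2)

Repeated division by 5 gives the digits low-to-high: 68 = 3 + 3·5^1 + 2·5^2. Digit sequence: (3, 3, 2).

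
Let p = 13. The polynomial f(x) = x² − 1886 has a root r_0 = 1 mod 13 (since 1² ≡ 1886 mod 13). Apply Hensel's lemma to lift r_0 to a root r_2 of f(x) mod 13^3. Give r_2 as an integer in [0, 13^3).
r_2 = 859 (mod 2197)

Hensel's recurrence: r_{i+1} = r_i − f(r_i)·(f′(r_i))^{-1} mod 13^{i+2}, with f′(x) = 2x. Iterate:
  r_0 = 1 (mod 13)
  r_1 = 14 (mod 169)
  r_2 = 859 (mod 2197)
Final: r_2 = 859, and one checks f(r_2) ≡ 0 mod 13^3.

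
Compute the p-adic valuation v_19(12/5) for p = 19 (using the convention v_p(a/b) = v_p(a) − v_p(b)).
v_19(12/5) = 0

Factor powers of 19 from the numerator and denominator of the reduced fraction: 12 = 19^0 · 12 and 5 = 19^0 · 5. Apply v_p(a/b) = v_p(a) − v_p(b): v_19(12/5) = 0 − 0 = 0.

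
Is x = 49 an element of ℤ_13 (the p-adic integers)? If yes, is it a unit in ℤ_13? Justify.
x ∈ ℤ_13^× (unit); v_13(x) = 0

ℤ_13 = {x ∈ ℚ_13 : v_13(x) ≥ 0} and ℤ_13^× = {x ∈ ℤ_13 : v_13(x) = 0}. Here v_13(49) = v_13(num) − v_13(den) = 0; compare against these criteria.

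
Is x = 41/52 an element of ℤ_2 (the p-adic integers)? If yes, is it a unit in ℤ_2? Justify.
x ∉ ℤ_2 (v_2(x) = -2 < 0)

ℤ_2 = {x ∈ ℚ_2 : v_2(x) ≥ 0} and ℤ_2^× = {x ∈ ℤ_2 : v_2(x) = 0}. Here v_2(41/52) = v_2(num) − v_2(den) = -2; compare against these criteria.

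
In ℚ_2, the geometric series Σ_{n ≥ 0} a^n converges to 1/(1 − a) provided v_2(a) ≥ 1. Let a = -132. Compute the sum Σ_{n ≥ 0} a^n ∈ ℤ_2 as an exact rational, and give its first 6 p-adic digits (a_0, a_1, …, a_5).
Σ a^n = 1/(1 − a) = 1/133;  first 6 digits = (1, 0, 1, 1, 0, 0)

v_2(a) = 2 ≥ 1, so the series converges in ℤ_2 to 1/(1 − a) = 1/(1 − (-132)) = 1/133. Expand this rational in ℤ_2: compute digits iteratively via d_i = x_i mod 2, x_{i+1} = (x_i − d_i)/2. The first 6 digits are (1, 0, 1, 1, 0, 0).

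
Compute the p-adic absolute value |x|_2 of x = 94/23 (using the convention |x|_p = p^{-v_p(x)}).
|94/23|_2 = 1/2

Step 1 — compute v_2(x) by factoring powers of 2 out of the numerator and denominator: v_2(94/23) = 1. Step 2 — apply |x|_p = p^{-v_p(x)} = 2^{-1} = 1/2.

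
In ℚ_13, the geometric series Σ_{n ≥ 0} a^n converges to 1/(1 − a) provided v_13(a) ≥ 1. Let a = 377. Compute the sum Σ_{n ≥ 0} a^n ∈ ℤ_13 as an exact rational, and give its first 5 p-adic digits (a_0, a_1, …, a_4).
Σ a^n = 1/(1 − a) = -1/376;  first 5 digits = (1, 3, 11, 0, 12)

v_13(a) = 1 ≥ 1, so the series converges in ℤ_13 to 1/(1 − a) = 1/(1 − 377) = -1/376. Expand this rational in ℤ_13: compute digits iteratively via d_i = x_i mod 13, x_{i+1} = (x_i − d_i)/13. The first 5 digits are (1, 3, 11, 0, 12).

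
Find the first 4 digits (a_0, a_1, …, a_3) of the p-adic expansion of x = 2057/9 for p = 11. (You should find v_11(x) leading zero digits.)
(a_0, …, a_3) = (0, 0, 8, 8)

v_11(2057/9) = 2, so a_0 = ... = a_1 = 0. Factor out: x = 11^2 · u with u = 17/9 a unit in ℤ_11. Expand u iteratively via a_{v+i} = u_i mod 11, u_{i+1} = (u_i − a_{v+i})/11:
  u_0 = 17/9;  a_2 = 8;  u_1 = (u_0 − 8)/11 = -5/9
  u_1 = -5/9;  a_3 = 8;  u_2 = (u_1 − 8)/11 = -7/9
Digits: (0, 0, 8, 8).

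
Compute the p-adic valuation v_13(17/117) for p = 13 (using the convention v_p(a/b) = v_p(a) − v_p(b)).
v_13(17/117) = -1

Factor powers of 13 from the numerator and denominator of the reduced fraction: 17 = 13^0 · 17 and 117 = 13^1 · 9. Apply v_p(a/b) = v_p(a) − v_p(b): v_13(17/117) = 0 − 1 = -1.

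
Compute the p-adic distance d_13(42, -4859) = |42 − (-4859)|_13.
d_13(42, -4859) = 1/169

Step 1 — x − y = 42 − (-4859) = 4901. Step 2 — v_13(4901) = 2 (factor: 4901 = (13^2 · 29); the sign does not affect v_p). Step 3 — |x − y|_13 = 13^{-2} = 1/169.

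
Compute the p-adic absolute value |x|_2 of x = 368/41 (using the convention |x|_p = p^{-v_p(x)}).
|368/41|_2 = 1/16

Step 1 — compute v_2(x) by factoring powers of 2 out of the numerator and denominator: v_2(368/41) = 4. Step 2 — apply |x|_p = p^{-v_p(x)} = 2^{-4} = 1/16.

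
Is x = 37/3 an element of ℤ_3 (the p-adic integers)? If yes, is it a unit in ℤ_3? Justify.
x ∉ ℤ_3 (v_3(x) = -1 < 0)

ℤ_3 = {x ∈ ℚ_3 : v_3(x) ≥ 0} and ℤ_3^× = {x ∈ ℤ_3 : v_3(x) = 0}. Here v_3(37/3) = v_3(num) − v_3(den) = -1; compare against these criteria.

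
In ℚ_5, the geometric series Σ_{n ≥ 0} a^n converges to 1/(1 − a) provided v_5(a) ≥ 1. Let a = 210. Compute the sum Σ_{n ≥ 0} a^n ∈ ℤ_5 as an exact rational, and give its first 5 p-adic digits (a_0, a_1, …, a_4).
Σ a^n = 1/(1 − a) = -1/209;  first 5 digits = (1, 2, 2, 2, 4)

v_5(a) = 1 ≥ 1, so the series converges in ℤ_5 to 1/(1 − a) = 1/(1 − 210) = -1/209. Expand this rational in ℤ_5: compute digits iteratively via d_i = x_i mod 5, x_{i+1} = (x_i − d_i)/5. The first 5 digits are (1, 2, 2, 2, 4).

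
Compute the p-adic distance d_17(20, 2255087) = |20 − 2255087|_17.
d_17(20, 2255087) = 1/83521

Step 1 — x − y = 20 − 2255087 = -2255067. Step 2 — v_17(-2255067) = 4 (factor: -2255067 = −(17^4 · 27); the sign does not affect v_p). Step 3 — |x − y|_17 = 17^{-4} = 1/83521.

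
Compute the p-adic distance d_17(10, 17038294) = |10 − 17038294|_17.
d_17(10, 17038294) = 1/1419857

Step 1 — x − y = 10 − 17038294 = -17038284. Step 2 — v_17(-17038284) = 5 (factor: -17038284 = −(17^5 · 12); the sign does not affect v_p). Step 3 — |x − y|_17 = 17^{-5} = 1/1419857.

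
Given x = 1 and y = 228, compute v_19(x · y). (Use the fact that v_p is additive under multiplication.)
v_19(228) = 1

v_p(x) = 0 (factor: 1 = 19^0 · 1); v_p(y) = 1 (factor: 228 = 19^1 · 12). Additivity: v_p(xy) = v_p(x) + v_p(y) = 0 + 1 = 1. (Direct check: xy = 228 = 19^1 · (12).)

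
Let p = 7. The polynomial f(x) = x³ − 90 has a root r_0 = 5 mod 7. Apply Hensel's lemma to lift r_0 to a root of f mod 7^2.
r_1 = 47 (mod 49)

Hensel: r_{i+1} = r_i − f(r_i)/f′(r_i) mod 7^{i+2}, where f′(x) = 3x². Iterate:
  r_0 = 5 (mod 7)
  r_1 = 47 (mod 49)
Final: r = 47 with f(r) ≡ 0 mod 7^2.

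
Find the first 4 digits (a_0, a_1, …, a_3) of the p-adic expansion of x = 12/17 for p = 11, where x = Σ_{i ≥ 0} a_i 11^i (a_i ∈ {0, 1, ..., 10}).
(a_0, …, a_3) = (2, 7, 0, 9)

v_11(12/17) = 0 (numerator and denominator both coprime to 11), so x ∈ ℤ_11^×. Compute digits iteratively via a_i = x_i mod 11, x_{i+1} = (x_i − a_i)/11, with x_0 = x:
  x_0 = 12/17;  a_0 = 2;  x_1 = (x_0 − 2)/11 = -2/17
  x_1 = -2/17;  a_1 = 7;  x_2 = (x_1 − 7)/11 = -11/17
  x_2 = -11/17;  a_2 = 0;  x_3 = (x_2 − 0)/11 = -1/17
  x_3 = -1/17;  a_3 = 9;  x_4 = (x_3 − 9)/11 = -14/17
Digits: (2, 7, 0, 9).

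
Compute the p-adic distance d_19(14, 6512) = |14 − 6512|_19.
d_19(14, 6512) = 1/361

Step 1 — x − y = 14 − 6512 = -6498. Step 2 — v_19(-6498) = 2 (factor: -6498 = −(19^2 · 18); the sign does not affect v_p). Step 3 — |x − y|_19 = 19^{-2} = 1/361.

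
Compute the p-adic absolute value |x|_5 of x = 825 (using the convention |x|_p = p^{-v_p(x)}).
|825|_5 = 1/25

Step 1 — compute v_5(x) by factoring powers of 5 out of the numerator and denominator: v_5(825) = 2. Step 2 — apply |x|_p = p^{-v_p(x)} = 5^{-2} = 1/25.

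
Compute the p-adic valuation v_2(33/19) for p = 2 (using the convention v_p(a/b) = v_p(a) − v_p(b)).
v_2(33/19) = 0

Factor powers of 2 from the numerator and denominator of the reduced fraction: 33 = 2^0 · 33 and 19 = 2^0 · 19. Apply v_p(a/b) = v_p(a) − v_p(b): v_2(33/19) = 0 − 0 = 0.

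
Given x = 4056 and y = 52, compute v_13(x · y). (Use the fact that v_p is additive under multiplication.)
v_13(210912) = 3

v_p(x) = 2 (factor: 4056 = 13^2 · 24); v_p(y) = 1 (factor: 52 = 13^1 · 4). Additivity: v_p(xy) = v_p(x) + v_p(y) = 2 + 1 = 3. (Direct check: xy = 210912 = 13^3 · (96).)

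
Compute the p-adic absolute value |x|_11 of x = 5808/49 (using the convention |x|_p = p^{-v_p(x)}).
|5808/49|_11 = 1/121

Step 1 — compute v_11(x) by factoring powers of 11 out of the numerator and denominator: v_11(5808/49) = 2. Step 2 — apply |x|_p = p^{-v_p(x)} = 11^{-2} = 1/121.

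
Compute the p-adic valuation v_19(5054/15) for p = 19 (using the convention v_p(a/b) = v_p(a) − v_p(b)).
v_19(5054/15) = 2

Factor powers of 19 from the numerator and denominator of the reduced fraction: 5054 = 19^2 · 14 and 15 = 19^0 · 15. Apply v_p(a/b) = v_p(a) − v_p(b): v_19(5054/15) = 2 − 0 = 2.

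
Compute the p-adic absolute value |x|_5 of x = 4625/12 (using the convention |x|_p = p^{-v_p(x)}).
|4625/12|_5 = 1/125

Step 1 — compute v_5(x) by factoring powers of 5 out of the numerator and denominator: v_5(4625/12) = 3. Step 2 — apply |x|_p = p^{-v_p(x)} = 5^{-3} = 1/125.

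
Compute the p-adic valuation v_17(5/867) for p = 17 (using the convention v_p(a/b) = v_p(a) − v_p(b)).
v_17(5/867) = -2

Factor powers of 17 from the numerator and denominator of the reduced fraction: 5 = 17^0 · 5 and 867 = 17^2 · 3. Apply v_p(a/b) = v_p(a) − v_p(b): v_17(5/867) = 0 − 2 = -2.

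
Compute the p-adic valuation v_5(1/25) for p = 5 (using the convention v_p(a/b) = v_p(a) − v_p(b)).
v_5(1/25) = -2

Factor powers of 5 from the numerator and denominator of the reduced fraction: 1 = 5^0 · 1 and 25 = 5^2 · 1. Apply v_p(a/b) = v_p(a) − v_p(b): v_5(1/25) = 0 − 2 = -2.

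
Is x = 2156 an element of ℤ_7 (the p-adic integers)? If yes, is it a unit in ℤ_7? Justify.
x ∈ ℤ_7 but not a unit; v_7(x) = 2 > 0

ℤ_7 = {x ∈ ℚ_7 : v_7(x) ≥ 0} and ℤ_7^× = {x ∈ ℤ_7 : v_7(x) = 0}. Here v_7(2156) = v_7(num) − v_7(den) = 2; compare against these criteria.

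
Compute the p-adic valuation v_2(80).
v_2(80) = 4

v_2(n) is the largest exponent k such that 2^k divides n. Factor out: 80 = 2^4 · 5. (Sign doesn't affect v_p.) So v_2(80) = 4.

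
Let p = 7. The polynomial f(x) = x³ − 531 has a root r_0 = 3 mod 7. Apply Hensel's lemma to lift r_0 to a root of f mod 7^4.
r_3 = 2243 (mod 2401)

Hensel: r_{i+1} = r_i − f(r_i)/f′(r_i) mod 7^{i+2}, where f′(x) = 3x². Iterate:
  r_0 = 3 (mod 7)
  r_1 = 38 (mod 49)
  r_2 = 185 (mod 343)
  r_3 = 2243 (mod 2401)
Final: r = 2243 with f(r) ≡ 0 mod 7^4.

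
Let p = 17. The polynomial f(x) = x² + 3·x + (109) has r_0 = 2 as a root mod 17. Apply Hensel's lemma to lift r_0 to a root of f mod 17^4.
r_3 = 52583 (mod 83521)

Hensel: r_{i+1} = r_i − f(r_i)·(f′(r_i))^{-1} mod 17^{i+2}, f′(x) = 2x + 3. Iterate:
  r_0 = 2 (mod 17)
  r_1 = 274 (mod 289)
  r_2 = 3453 (mod 4913)
  r_3 = 52583 (mod 83521)
Final: r = 52583 satisfies f(r) ≡ 0 mod 17^4.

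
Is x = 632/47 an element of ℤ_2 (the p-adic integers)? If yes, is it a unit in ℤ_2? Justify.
x ∈ ℤ_2 but not a unit; v_2(x) = 3 > 0

ℤ_2 = {x ∈ ℚ_2 : v_2(x) ≥ 0} and ℤ_2^× = {x ∈ ℤ_2 : v_2(x) = 0}. Here v_2(632/47) = v_2(num) − v_2(den) = 3; compare against these criteria.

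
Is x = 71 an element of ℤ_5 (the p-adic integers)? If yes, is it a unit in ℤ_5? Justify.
x ∈ ℤ_5^× (unit); v_5(x) = 0

ℤ_5 = {x ∈ ℚ_5 : v_5(x) ≥ 0} and ℤ_5^× = {x ∈ ℤ_5 : v_5(x) = 0}. Here v_5(71) = v_5(num) − v_5(den) = 0; compare against these criteria.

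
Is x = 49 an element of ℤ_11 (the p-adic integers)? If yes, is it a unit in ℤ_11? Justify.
x ∈ ℤ_11^× (unit); v_11(x) = 0

ℤ_11 = {x ∈ ℚ_11 : v_11(x) ≥ 0} and ℤ_11^× = {x ∈ ℤ_11 : v_11(x) = 0}. Here v_11(49) = v_11(num) − v_11(den) = 0; compare against these criteria.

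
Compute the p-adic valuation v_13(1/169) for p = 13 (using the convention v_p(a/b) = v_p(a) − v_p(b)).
v_13(1/169) = -2

Factor powers of 13 from the numerator and denominator of the reduced fraction: 1 = 13^0 · 1 and 169 = 13^2 · 1. Apply v_p(a/b) = v_p(a) − v_p(b): v_13(1/169) = 0 − 2 = -2.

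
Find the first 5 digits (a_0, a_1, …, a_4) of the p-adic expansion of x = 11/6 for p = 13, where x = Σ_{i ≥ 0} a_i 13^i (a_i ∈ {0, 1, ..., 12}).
(a_0, …, a_4) = (4, 2, 2, 2, 2)

v_13(11/6) = 0 (numerator and denominator both coprime to 13), so x ∈ ℤ_13^×. Compute digits iteratively via a_i = x_i mod 13, x_{i+1} = (x_i − a_i)/13, with x_0 = x:
  x_0 = 11/6;  a_0 = 4;  x_1 = (x_0 − 4)/13 = -1/6
  x_1 = -1/6;  a_1 = 2;  x_2 = (x_1 − 2)/13 = -1/6
  x_2 = -1/6;  a_2 = 2;  x_3 = (x_2 − 2)/13 = -1/6
  x_3 = -1/6;  a_3 = 2;  x_4 = (x_3 − 2)/13 = -1/6
  x_4 = -1/6;  a_4 = 2;  x_5 = (x_4 − 2)/13 = -1/6
Digits: (4, 2, 2, 2, 2).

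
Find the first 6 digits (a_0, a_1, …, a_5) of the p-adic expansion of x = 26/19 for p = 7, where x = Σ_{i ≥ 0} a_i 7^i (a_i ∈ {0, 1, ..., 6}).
(a_0, …, a_5) = (1, 3, 4, 6, 2, 4)

v_7(26/19) = 0 (numerator and denominator both coprime to 7), so x ∈ ℤ_7^×. Compute digits iteratively via a_i = x_i mod 7, x_{i+1} = (x_i − a_i)/7, with x_0 = x:
  x_0 = 26/19;  a_0 = 1;  x_1 = (x_0 − 1)/7 = 1/19
  x_1 = 1/19;  a_1 = 3;  x_2 = (x_1 − 3)/7 = -8/19
  x_2 = -8/19;  a_2 = 4;  x_3 = (x_2 − 4)/7 = -12/19
  x_3 = -12/19;  a_3 = 6;  x_4 = (x_3 − 6)/7 = -18/19
  x_4 = -18/19;  a_4 = 2;  x_5 = (x_4 − 2)/7 = -8/19
  x_5 = -8/19;  a_5 = 4;  x_6 = (x_5 − 4)/7 = -12/19
Digits: (1, 3, 4, 6, 2, 4).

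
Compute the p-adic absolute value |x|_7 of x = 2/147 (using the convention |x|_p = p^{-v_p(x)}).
|2/147|_7 = 49

Step 1 — compute v_7(x) by factoring powers of 7 out of the numerator and denominator: v_7(2/147) = -2. Step 2 — apply |x|_p = p^{-v_p(x)} = 7^{2} = 49.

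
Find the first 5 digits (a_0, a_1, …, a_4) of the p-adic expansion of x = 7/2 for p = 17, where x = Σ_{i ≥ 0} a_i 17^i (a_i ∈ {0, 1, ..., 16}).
(a_0, …, a_4) = (12, 8, 8, 8, 8)

v_17(7/2) = 0 (numerator and denominator both coprime to 17), so x ∈ ℤ_17^×. Compute digits iteratively via a_i = x_i mod 17, x_{i+1} = (x_i − a_i)/17, with x_0 = x:
  x_0 = 7/2;  a_0 = 12;  x_1 = (x_0 − 12)/17 = -1/2
  x_1 = -1/2;  a_1 = 8;  x_2 = (x_1 − 8)/17 = -1/2
  x_2 = -1/2;  a_2 = 8;  x_3 = (x_2 − 8)/17 = -1/2
  x_3 = -1/2;  a_3 = 8;  x_4 = (x_3 − 8)/17 = -1/2
  x_4 = -1/2;  a_4 = 8;  x_5 = (x_4 − 8)/17 = -1/2
Digits: (12, 8, 8, 8, 8).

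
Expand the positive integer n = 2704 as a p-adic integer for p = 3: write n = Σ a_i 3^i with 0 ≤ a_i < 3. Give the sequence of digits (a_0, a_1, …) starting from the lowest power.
(a_0, a_1, …) = (1, 1, 0, 1, 0, 2, 0, 1)

Repeated division by 3 gives the digits low-to-high: 2704 = 1 + 1·3^1 + 1·3^3 + 2·3^5 + 1·3^7. Digit sequence: (1, 1, 0, 1, 0, 2, 0, 1).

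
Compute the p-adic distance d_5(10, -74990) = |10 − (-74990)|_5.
d_5(10, -74990) = 1/3125

Step 1 — x − y = 10 − (-74990) = 75000. Step 2 — v_5(75000) = 5 (factor: 75000 = (5^5 · 24); the sign does not affect v_p). Step 3 — |x − y|_5 = 5^{-5} = 1/3125.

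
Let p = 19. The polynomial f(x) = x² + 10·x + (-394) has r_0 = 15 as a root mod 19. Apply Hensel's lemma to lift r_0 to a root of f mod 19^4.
r_3 = 112115 (mod 130321)

Hensel: r_{i+1} = r_i − f(r_i)·(f′(r_i))^{-1} mod 19^{i+2}, f′(x) = 2x + 10. Iterate:
  r_0 = 15 (mod 19)
  r_1 = 205 (mod 361)
  r_2 = 2371 (mod 6859)
  r_3 = 112115 (mod 130321)
Final: r = 112115 satisfies f(r) ≡ 0 mod 19^4.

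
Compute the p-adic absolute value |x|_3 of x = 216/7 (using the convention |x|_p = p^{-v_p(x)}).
|216/7|_3 = 1/27

Step 1 — compute v_3(x) by factoring powers of 3 out of the numerator and denominator: v_3(216/7) = 3. Step 2 — apply |x|_p = p^{-v_p(x)} = 3^{-3} = 1/27.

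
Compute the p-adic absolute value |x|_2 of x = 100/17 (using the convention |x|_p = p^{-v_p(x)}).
|100/17|_2 = 1/4

Step 1 — compute v_2(x) by factoring powers of 2 out of the numerator and denominator: v_2(100/17) = 2. Step 2 — apply |x|_p = p^{-v_p(x)} = 2^{-2} = 1/4.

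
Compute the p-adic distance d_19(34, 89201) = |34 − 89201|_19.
d_19(34, 89201) = 1/6859

Step 1 — x − y = 34 − 89201 = -89167. Step 2 — v_19(-89167) = 3 (factor: -89167 = −(19^3 · 13); the sign does not affect v_p). Step 3 — |x − y|_19 = 19^{-3} = 1/6859.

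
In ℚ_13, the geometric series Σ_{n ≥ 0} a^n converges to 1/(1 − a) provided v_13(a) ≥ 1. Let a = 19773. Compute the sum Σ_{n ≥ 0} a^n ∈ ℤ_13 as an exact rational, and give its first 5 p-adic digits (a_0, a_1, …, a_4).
Σ a^n = 1/(1 − a) = -1/19772;  first 5 digits = (1, 0, 0, 9, 0)

v_13(a) = 3 ≥ 1, so the series converges in ℤ_13 to 1/(1 − a) = 1/(1 − 19773) = -1/19772. Expand this rational in ℤ_13: compute digits iteratively via d_i = x_i mod 13, x_{i+1} = (x_i − d_i)/13. The first 5 digits are (1, 0, 0, 9, 0).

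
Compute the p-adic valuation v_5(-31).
v_5(-31) = 0

v_5(n) is the largest exponent k such that 5^k divides n. Factor out: -31 = -5^0 · 31. (Sign doesn't affect v_p.) So v_5(-31) = 0.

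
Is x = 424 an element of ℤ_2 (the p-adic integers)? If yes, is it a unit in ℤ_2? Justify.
x ∈ ℤ_2 but not a unit; v_2(x) = 3 > 0

ℤ_2 = {x ∈ ℚ_2 : v_2(x) ≥ 0} and ℤ_2^× = {x ∈ ℤ_2 : v_2(x) = 0}. Here v_2(424) = v_2(num) − v_2(den) = 3; compare against these criteria.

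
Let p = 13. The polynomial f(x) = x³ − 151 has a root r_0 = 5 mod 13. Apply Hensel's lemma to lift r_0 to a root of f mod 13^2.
r_1 = 109 (mod 169)

Hensel: r_{i+1} = r_i − f(r_i)/f′(r_i) mod 13^{i+2}, where f′(x) = 3x². Iterate:
  r_0 = 5 (mod 13)
  r_1 = 109 (mod 169)
Final: r = 109 with f(r) ≡ 0 mod 13^2.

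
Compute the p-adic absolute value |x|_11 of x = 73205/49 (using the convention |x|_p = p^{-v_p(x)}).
|73205/49|_11 = 1/14641

Step 1 — compute v_11(x) by factoring powers of 11 out of the numerator and denominator: v_11(73205/49) = 4. Step 2 — apply |x|_p = p^{-v_p(x)} = 11^{-4} = 1/14641.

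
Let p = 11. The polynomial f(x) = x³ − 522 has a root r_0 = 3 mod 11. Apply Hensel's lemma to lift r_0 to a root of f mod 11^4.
r_3 = 1191 (mod 14641)

Hensel: r_{i+1} = r_i − f(r_i)/f′(r_i) mod 11^{i+2}, where f′(x) = 3x². Iterate:
  r_0 = 3 (mod 11)
  r_1 = 102 (mod 121)
  r_2 = 1191 (mod 1331)
  r_3 = 1191 (mod 14641)
Final: r = 1191 with f(r) ≡ 0 mod 11^4.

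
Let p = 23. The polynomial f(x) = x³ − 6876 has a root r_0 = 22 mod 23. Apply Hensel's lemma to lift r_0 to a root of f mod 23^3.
r_2 = 6347 (mod 12167)

Hensel: r_{i+1} = r_i − f(r_i)/f′(r_i) mod 23^{i+2}, where f′(x) = 3x². Iterate:
  r_0 = 22 (mod 23)
  r_1 = 528 (mod 529)
  r_2 = 6347 (mod 12167)
Final: r = 6347 with f(r) ≡ 0 mod 23^3.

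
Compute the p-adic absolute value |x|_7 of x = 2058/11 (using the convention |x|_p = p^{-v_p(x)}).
|2058/11|_7 = 1/343

Step 1 — compute v_7(x) by factoring powers of 7 out of the numerator and denominator: v_7(2058/11) = 3. Step 2 — apply |x|_p = p^{-v_p(x)} = 7^{-3} = 1/343.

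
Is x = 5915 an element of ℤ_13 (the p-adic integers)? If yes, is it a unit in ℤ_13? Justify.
x ∈ ℤ_13 but not a unit; v_13(x) = 2 > 0

ℤ_13 = {x ∈ ℚ_13 : v_13(x) ≥ 0} and ℤ_13^× = {x ∈ ℤ_13 : v_13(x) = 0}. Here v_13(5915) = v_13(num) − v_13(den) = 2; compare against these criteria.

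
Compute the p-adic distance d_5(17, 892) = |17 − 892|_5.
d_5(17, 892) = 1/125

Step 1 — x − y = 17 − 892 = -875. Step 2 — v_5(-875) = 3 (factor: -875 = −(5^3 · 7); the sign does not affect v_p). Step 3 — |x − y|_5 = 5^{-3} = 1/125.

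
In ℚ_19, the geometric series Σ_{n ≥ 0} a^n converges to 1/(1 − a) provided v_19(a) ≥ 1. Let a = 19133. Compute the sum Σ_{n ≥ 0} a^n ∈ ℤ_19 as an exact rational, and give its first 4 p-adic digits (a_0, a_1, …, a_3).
Σ a^n = 1/(1 − a) = -1/19132;  first 4 digits = (1, 0, 15, 2)

v_19(a) = 2 ≥ 1, so the series converges in ℤ_19 to 1/(1 − a) = 1/(1 − 19133) = -1/19132. Expand this rational in ℤ_19: compute digits iteratively via d_i = x_i mod 19, x_{i+1} = (x_i − d_i)/19. The first 4 digits are (1, 0, 15, 2).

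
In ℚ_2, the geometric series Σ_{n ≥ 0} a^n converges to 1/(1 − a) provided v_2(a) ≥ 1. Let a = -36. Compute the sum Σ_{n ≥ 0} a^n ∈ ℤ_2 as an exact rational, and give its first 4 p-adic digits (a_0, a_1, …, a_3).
Σ a^n = 1/(1 − a) = 1/37;  first 4 digits = (1, 0, 1, 1)

v_2(a) = 2 ≥ 1, so the series converges in ℤ_2 to 1/(1 − a) = 1/(1 − (-36)) = 1/37. Expand this rational in ℤ_2: compute digits iteratively via d_i = x_i mod 2, x_{i+1} = (x_i − d_i)/2. The first 4 digits are (1, 0, 1, 1).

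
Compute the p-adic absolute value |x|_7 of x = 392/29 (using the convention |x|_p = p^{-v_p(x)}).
|392/29|_7 = 1/49

Step 1 — compute v_7(x) by factoring powers of 7 out of the numerator and denominator: v_7(392/29) = 2. Step 2 — apply |x|_p = p^{-v_p(x)} = 7^{-2} = 1/49.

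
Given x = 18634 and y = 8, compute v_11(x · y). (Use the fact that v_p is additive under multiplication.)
v_11(149072) = 3

v_p(x) = 3 (factor: 18634 = 11^3 · 14); v_p(y) = 0 (factor: 8 = 11^0 · 8). Additivity: v_p(xy) = v_p(x) + v_p(y) = 3 + 0 = 3. (Direct check: xy = 149072 = 11^3 · (112).)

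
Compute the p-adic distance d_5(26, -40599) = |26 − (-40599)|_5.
d_5(26, -40599) = 1/3125

Step 1 — x − y = 26 − (-40599) = 40625. Step 2 — v_5(40625) = 5 (factor: 40625 = (5^5 · 13); the sign does not affect v_p). Step 3 — |x − y|_5 = 5^{-5} = 1/3125.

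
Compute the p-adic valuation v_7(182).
v_7(182) = 1

v_7(n) is the largest exponent k such that 7^k divides n. Factor out: 182 = 7^1 · 26. (Sign doesn't affect v_p.) So v_7(182) = 1.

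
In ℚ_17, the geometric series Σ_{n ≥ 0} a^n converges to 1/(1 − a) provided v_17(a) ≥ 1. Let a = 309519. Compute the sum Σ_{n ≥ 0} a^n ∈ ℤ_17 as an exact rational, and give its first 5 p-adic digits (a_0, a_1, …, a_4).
Σ a^n = 1/(1 − a) = -1/309518;  first 5 digits = (1, 0, 0, 12, 3)

v_17(a) = 3 ≥ 1, so the series converges in ℤ_17 to 1/(1 − a) = 1/(1 − 309519) = -1/309518. Expand this rational in ℤ_17: compute digits iteratively via d_i = x_i mod 17, x_{i+1} = (x_i − d_i)/17. The first 5 digits are (1, 0, 0, 12, 3).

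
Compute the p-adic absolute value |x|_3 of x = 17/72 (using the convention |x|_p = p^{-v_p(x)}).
|17/72|_3 = 9

Step 1 — compute v_3(x) by factoring powers of 3 out of the numerator and denominator: v_3(17/72) = -2. Step 2 — apply |x|_p = p^{-v_p(x)} = 3^{2} = 9.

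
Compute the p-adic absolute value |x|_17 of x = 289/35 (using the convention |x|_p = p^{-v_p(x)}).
|289/35|_17 = 1/289

Step 1 — compute v_17(x) by factoring powers of 17 out of the numerator and denominator: v_17(289/35) = 2. Step 2 — apply |x|_p = p^{-v_p(x)} = 17^{-2} = 1/289.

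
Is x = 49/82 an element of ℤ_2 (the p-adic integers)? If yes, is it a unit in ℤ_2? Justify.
x ∉ ℤ_2 (v_2(x) = -1 < 0)

ℤ_2 = {x ∈ ℚ_2 : v_2(x) ≥ 0} and ℤ_2^× = {x ∈ ℤ_2 : v_2(x) = 0}. Here v_2(49/82) = v_2(num) − v_2(den) = -1; compare against these criteria.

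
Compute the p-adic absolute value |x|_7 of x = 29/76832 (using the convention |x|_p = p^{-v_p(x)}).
|29/76832|_7 = 2401

Step 1 — compute v_7(x) by factoring powers of 7 out of the numerator and denominator: v_7(29/76832) = -4. Step 2 — apply |x|_p = p^{-v_p(x)} = 7^{4} = 2401.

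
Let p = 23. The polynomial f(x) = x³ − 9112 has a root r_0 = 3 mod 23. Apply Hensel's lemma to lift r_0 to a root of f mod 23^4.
r_3 = 229083 (mod 279841)

Hensel: r_{i+1} = r_i − f(r_i)/f′(r_i) mod 23^{i+2}, where f′(x) = 3x². Iterate:
  r_0 = 3 (mod 23)
  r_1 = 26 (mod 529)
  r_2 = 10077 (mod 12167)
  r_3 = 229083 (mod 279841)
Final: r = 229083 with f(r) ≡ 0 mod 23^4.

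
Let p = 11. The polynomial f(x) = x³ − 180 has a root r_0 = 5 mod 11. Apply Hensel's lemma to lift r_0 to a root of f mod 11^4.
r_3 = 4757 (mod 14641)

Hensel: r_{i+1} = r_i − f(r_i)/f′(r_i) mod 11^{i+2}, where f′(x) = 3x². Iterate:
  r_0 = 5 (mod 11)
  r_1 = 38 (mod 121)
  r_2 = 764 (mod 1331)
  r_3 = 4757 (mod 14641)
Final: r = 4757 with f(r) ≡ 0 mod 11^4.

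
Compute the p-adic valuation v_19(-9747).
v_19(-9747) = 2

v_19(n) is the largest exponent k such that 19^k divides n. Factor out: -9747 = -19^2 · 27. (Sign doesn't affect v_p.) So v_19(-9747) = 2.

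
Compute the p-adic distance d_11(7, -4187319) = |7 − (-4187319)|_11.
d_11(7, -4187319) = 1/161051

Step 1 — x − y = 7 − (-4187319) = 4187326. Step 2 — v_11(4187326) = 5 (factor: 4187326 = (11^5 · 26); the sign does not affect v_p). Step 3 — |x − y|_11 = 11^{-5} = 1/161051.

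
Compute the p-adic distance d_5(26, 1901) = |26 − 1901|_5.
d_5(26, 1901) = 1/625

Step 1 — x − y = 26 − 1901 = -1875. Step 2 — v_5(-1875) = 4 (factor: -1875 = −(5^4 · 3); the sign does not affect v_p). Step 3 — |x − y|_5 = 5^{-4} = 1/625.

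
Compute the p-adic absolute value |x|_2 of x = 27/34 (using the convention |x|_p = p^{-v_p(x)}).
|27/34|_2 = 2

Step 1 — compute v_2(x) by factoring powers of 2 out of the numerator and denominator: v_2(27/34) = -1. Step 2 — apply |x|_p = p^{-v_p(x)} = 2^{1} = 2.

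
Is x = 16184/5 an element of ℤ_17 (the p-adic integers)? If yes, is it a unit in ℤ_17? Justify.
x ∈ ℤ_17 but not a unit; v_17(x) = 2 > 0

ℤ_17 = {x ∈ ℚ_17 : v_17(x) ≥ 0} and ℤ_17^× = {x ∈ ℤ_17 : v_17(x) = 0}. Here v_17(16184/5) = v_17(num) − v_17(den) = 2; compare against these criteria.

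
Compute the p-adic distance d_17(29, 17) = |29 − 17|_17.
d_17(29, 17) = 1

Step 1 — x − y = 29 − 17 = 12. Step 2 — v_17(12) = 0 (factor: 12 = (17^0 · 12); the sign does not affect v_p). Step 3 — |x − y|_17 = 17^{0} = 1.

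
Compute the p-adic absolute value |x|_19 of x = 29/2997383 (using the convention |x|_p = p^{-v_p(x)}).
|29/2997383|_19 = 130321

Step 1 — compute v_19(x) by factoring powers of 19 out of the numerator and denominator: v_19(29/2997383) = -4. Step 2 — apply |x|_p = p^{-v_p(x)} = 19^{4} = 130321.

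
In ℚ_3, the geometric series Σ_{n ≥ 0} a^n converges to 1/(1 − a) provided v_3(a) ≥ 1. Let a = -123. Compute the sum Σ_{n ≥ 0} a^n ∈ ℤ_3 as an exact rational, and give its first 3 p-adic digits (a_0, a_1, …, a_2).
Σ a^n = 1/(1 − a) = 1/124;  first 3 digits = (1, 1, 2)

v_3(a) = 1 ≥ 1, so the series converges in ℤ_3 to 1/(1 − a) = 1/(1 − (-123)) = 1/124. Expand this rational in ℤ_3: compute digits iteratively via d_i = x_i mod 3, x_{i+1} = (x_i − d_i)/3. The first 3 digits are (1, 1, 2).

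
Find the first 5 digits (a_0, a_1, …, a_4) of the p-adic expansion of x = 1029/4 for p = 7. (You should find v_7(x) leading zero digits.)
(a_0, …, a_4) = (0, 0, 0, 6, 1)

v_7(1029/4) = 3, so a_0 = ... = a_2 = 0. Factor out: x = 7^3 · u with u = 3/4 a unit in ℤ_7. Expand u iteratively via a_{v+i} = u_i mod 7, u_{i+1} = (u_i − a_{v+i})/7:
  u_0 = 3/4;  a_3 = 6;  u_1 = (u_0 − 6)/7 = -3/4
  u_1 = -3/4;  a_4 = 1;  u_2 = (u_1 − 1)/7 = -1/4
Digits: (0, 0, 0, 6, 1).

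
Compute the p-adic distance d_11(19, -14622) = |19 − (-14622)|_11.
d_11(19, -14622) = 1/14641

Step 1 — x − y = 19 − (-14622) = 14641. Step 2 — v_11(14641) = 4 (factor: 14641 = (11^4 · 1); the sign does not affect v_p). Step 3 — |x − y|_11 = 11^{-4} = 1/14641.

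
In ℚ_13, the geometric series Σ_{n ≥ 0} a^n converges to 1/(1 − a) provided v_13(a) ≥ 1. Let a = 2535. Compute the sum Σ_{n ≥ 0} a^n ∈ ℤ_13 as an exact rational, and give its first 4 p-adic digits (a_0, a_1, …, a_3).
Σ a^n = 1/(1 − a) = -1/2534;  first 4 digits = (1, 0, 2, 1)

v_13(a) = 2 ≥ 1, so the series converges in ℤ_13 to 1/(1 − a) = 1/(1 − 2535) = -1/2534. Expand this rational in ℤ_13: compute digits iteratively via d_i = x_i mod 13, x_{i+1} = (x_i − d_i)/13. The first 4 digits are (1, 0, 2, 1).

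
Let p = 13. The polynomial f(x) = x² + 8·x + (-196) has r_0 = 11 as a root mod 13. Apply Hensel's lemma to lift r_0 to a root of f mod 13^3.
r_2 = 1571 (mod 2197)

Hensel: r_{i+1} = r_i − f(r_i)·(f′(r_i))^{-1} mod 13^{i+2}, f′(x) = 2x + 8. Iterate:
  r_0 = 11 (mod 13)
  r_1 = 50 (mod 169)
  r_2 = 1571 (mod 2197)
Final: r = 1571 satisfies f(r) ≡ 0 mod 13^3.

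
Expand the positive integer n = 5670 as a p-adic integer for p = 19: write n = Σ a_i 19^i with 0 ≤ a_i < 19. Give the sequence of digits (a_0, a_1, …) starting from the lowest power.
(a_0, a_1, …) = (8, 13, 15)

Repeated division by 19 gives the digits low-to-high: 5670 = 8 + 13·19^1 + 15·19^2. Digit sequence: (8, 13, 15).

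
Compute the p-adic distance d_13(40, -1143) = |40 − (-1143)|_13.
d_13(40, -1143) = 1/169

Step 1 — x − y = 40 − (-1143) = 1183. Step 2 — v_13(1183) = 2 (factor: 1183 = (13^2 · 7); the sign does not affect v_p). Step 3 — |x − y|_13 = 13^{-2} = 1/169.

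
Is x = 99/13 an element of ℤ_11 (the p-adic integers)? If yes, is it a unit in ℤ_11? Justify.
x ∈ ℤ_11 but not a unit; v_11(x) = 1 > 0

ℤ_11 = {x ∈ ℚ_11 : v_11(x) ≥ 0} and ℤ_11^× = {x ∈ ℤ_11 : v_11(x) = 0}. Here v_11(99/13) = v_11(num) − v_11(den) = 1; compare against these criteria.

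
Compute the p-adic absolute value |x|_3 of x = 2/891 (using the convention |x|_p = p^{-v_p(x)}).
|2/891|_3 = 81

Step 1 — compute v_3(x) by factoring powers of 3 out of the numerator and denominator: v_3(2/891) = -4. Step 2 — apply |x|_p = p^{-v_p(x)} = 3^{4} = 81.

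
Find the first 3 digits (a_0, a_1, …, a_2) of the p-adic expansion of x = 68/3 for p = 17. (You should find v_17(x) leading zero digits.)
(a_0, …, a_2) = (0, 7, 11)

v_17(68/3) = 1, so a_0 = ... = a_0 = 0. Factor out: x = 17^1 · u with u = 4/3 a unit in ℤ_17. Expand u iteratively via a_{v+i} = u_i mod 17, u_{i+1} = (u_i − a_{v+i})/17:
  u_0 = 4/3;  a_1 = 7;  u_1 = (u_0 − 7)/17 = -1/3
  u_1 = -1/3;  a_2 = 11;  u_2 = (u_1 − 11)/17 = -2/3
Digits: (0, 7, 11).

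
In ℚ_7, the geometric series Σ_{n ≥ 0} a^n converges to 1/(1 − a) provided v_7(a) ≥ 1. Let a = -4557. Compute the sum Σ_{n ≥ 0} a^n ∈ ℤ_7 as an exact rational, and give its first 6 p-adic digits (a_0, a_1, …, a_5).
Σ a^n = 1/(1 − a) = 1/4558;  first 6 digits = (1, 0, 5, 0, 2, 3)

v_7(a) = 2 ≥ 1, so the series converges in ℤ_7 to 1/(1 − a) = 1/(1 − (-4557)) = 1/4558. Expand this rational in ℤ_7: compute digits iteratively via d_i = x_i mod 7, x_{i+1} = (x_i − d_i)/7. The first 6 digits are (1, 0, 5, 0, 2, 3).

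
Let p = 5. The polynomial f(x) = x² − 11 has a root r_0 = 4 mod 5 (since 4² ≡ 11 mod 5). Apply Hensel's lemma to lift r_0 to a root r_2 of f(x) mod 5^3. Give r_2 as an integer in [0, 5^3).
r_2 = 69 (mod 125)

Hensel's recurrence: r_{i+1} = r_i − f(r_i)·(f′(r_i))^{-1} mod 5^{i+2}, with f′(x) = 2x. Iterate:
  r_0 = 4 (mod 5)
  r_1 = 19 (mod 25)
  r_2 = 69 (mod 125)
Final: r_2 = 69, and one checks f(r_2) ≡ 0 mod 5^3.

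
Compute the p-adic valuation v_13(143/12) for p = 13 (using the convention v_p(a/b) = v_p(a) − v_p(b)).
v_13(143/12) = 1

Factor powers of 13 from the numerator and denominator of the reduced fraction: 143 = 13^1 · 11 and 12 = 13^0 · 12. Apply v_p(a/b) = v_p(a) − v_p(b): v_13(143/12) = 1 − 0 = 1.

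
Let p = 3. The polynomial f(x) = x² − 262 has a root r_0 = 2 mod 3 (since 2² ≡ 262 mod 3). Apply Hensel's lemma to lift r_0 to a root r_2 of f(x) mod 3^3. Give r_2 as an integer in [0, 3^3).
r_2 = 17 (mod 27)

Hensel's recurrence: r_{i+1} = r_i − f(r_i)·(f′(r_i))^{-1} mod 3^{i+2}, with f′(x) = 2x. Iterate:
  r_0 = 2 (mod 3)
  r_1 = 8 (mod 9)
  r_2 = 17 (mod 27)
Final: r_2 = 17, and one checks f(r_2) ≡ 0 mod 3^3.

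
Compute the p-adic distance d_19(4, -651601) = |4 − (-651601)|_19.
d_19(4, -651601) = 1/130321

Step 1 — x − y = 4 − (-651601) = 651605. Step 2 — v_19(651605) = 4 (factor: 651605 = (19^4 · 5); the sign does not affect v_p). Step 3 — |x − y|_19 = 19^{-4} = 1/130321.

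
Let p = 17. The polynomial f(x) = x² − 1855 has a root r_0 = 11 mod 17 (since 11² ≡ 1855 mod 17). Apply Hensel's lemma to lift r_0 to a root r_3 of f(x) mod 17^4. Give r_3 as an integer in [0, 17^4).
r_3 = 76018 (mod 83521)

Hensel's recurrence: r_{i+1} = r_i − f(r_i)·(f′(r_i))^{-1} mod 17^{i+2}, with f′(x) = 2x. Iterate:
  r_0 = 11 (mod 17)
  r_1 = 11 (mod 289)
  r_2 = 2323 (mod 4913)
  r_3 = 76018 (mod 83521)
Final: r_3 = 76018, and one checks f(r_3) ≡ 0 mod 17^4.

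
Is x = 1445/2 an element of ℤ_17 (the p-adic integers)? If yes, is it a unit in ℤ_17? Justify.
x ∈ ℤ_17 but not a unit; v_17(x) = 2 > 0

ℤ_17 = {x ∈ ℚ_17 : v_17(x) ≥ 0} and ℤ_17^× = {x ∈ ℤ_17 : v_17(x) = 0}. Here v_17(1445/2) = v_17(num) − v_17(den) = 2; compare against these criteria.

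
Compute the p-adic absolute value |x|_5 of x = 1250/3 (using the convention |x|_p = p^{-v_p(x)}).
|1250/3|_5 = 1/625

Step 1 — compute v_5(x) by factoring powers of 5 out of the numerator and denominator: v_5(1250/3) = 4. Step 2 — apply |x|_p = p^{-v_p(x)} = 5^{-4} = 1/625.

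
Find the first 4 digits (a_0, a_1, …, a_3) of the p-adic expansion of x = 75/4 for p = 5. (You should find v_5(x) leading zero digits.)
(a_0, …, a_3) = (0, 0, 2, 1)

v_5(75/4) = 2, so a_0 = ... = a_1 = 0. Factor out: x = 5^2 · u with u = 3/4 a unit in ℤ_5. Expand u iteratively via a_{v+i} = u_i mod 5, u_{i+1} = (u_i − a_{v+i})/5:
  u_0 = 3/4;  a_2 = 2;  u_1 = (u_0 − 2)/5 = -1/4
  u_1 = -1/4;  a_3 = 1;  u_2 = (u_1 − 1)/5 = -1/4
Digits: (0, 0, 2, 1).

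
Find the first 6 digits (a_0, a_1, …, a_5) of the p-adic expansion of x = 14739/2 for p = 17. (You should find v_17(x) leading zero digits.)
(a_0, …, a_5) = (0, 0, 0, 10, 8, 8)

v_17(14739/2) = 3, so a_0 = ... = a_2 = 0. Factor out: x = 17^3 · u with u = 3/2 a unit in ℤ_17. Expand u iteratively via a_{v+i} = u_i mod 17, u_{i+1} = (u_i − a_{v+i})/17:
  u_0 = 3/2;  a_3 = 10;  u_1 = (u_0 − 10)/17 = -1/2
  u_1 = -1/2;  a_4 = 8;  u_2 = (u_1 − 8)/17 = -1/2
  u_2 = -1/2;  a_5 = 8;  u_3 = (u_2 − 8)/17 = -1/2
Digits: (0, 0, 0, 10, 8, 8).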